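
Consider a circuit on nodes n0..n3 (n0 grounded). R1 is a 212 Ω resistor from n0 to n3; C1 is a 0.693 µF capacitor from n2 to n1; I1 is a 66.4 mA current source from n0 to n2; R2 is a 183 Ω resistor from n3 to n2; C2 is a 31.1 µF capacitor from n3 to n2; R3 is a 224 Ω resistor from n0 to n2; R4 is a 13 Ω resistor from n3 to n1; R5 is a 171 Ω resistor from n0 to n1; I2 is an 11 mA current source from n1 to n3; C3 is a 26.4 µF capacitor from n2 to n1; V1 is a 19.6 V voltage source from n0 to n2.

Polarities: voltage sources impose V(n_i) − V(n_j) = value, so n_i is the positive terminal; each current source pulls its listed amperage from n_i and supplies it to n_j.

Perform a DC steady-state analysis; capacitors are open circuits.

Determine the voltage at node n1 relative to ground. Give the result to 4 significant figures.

-6.461 V

MNA unknowns: 3 node voltages V₁..V_3 plus 1 source current (V1)
R1: Y=0.004717 on G[0,3]
C1: Y=0.000 on G[2,1]
I1: z[0]−=0.0664, z[2]+=0.0664
R2: Y=0.005464 on G[3,2]
C2: Y=0.000 on G[3,2]
R3: Y=0.004464 on G[0,2]
R4: Y=0.07692 on G[3,1]
R5: Y=0.005848 on G[0,1]
I2: z[1]−=0.011, z[3]+=0.011
C3: Y=0.000 on G[2,1]
V1: row V0−V2=19.6, i_V1 at 0,2
solve → V1=-6.461, V2=-19.60, V3=-6.809
aux → i_V1=-0.2238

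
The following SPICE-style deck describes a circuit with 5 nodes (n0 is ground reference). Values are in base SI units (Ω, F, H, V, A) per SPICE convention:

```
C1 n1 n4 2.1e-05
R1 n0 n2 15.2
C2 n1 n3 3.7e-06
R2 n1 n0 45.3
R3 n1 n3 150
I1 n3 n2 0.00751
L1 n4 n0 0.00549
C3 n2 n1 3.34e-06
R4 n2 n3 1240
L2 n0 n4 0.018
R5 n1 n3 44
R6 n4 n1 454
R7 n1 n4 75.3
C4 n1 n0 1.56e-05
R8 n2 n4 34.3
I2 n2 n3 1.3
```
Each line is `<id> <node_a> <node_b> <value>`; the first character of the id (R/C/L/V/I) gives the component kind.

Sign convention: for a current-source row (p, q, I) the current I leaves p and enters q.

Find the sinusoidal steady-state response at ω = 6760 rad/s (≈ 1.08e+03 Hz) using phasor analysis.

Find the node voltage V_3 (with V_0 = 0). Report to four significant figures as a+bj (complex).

27.86-28.13j V

MNA unknowns: 4 node voltages V₁..V_4
C1: Y=0.000+0.1420j on G[1,4]
R1: Y=0.06579+0.000j on G[0,2]
C2: Y=0.000+0.02501j on G[1,3]
R2: Y=0.02208+0.000j on G[1,0]
R3: Y=0.006667+0.000j on G[1,3]
I1: z[3]−=0.00751, z[2]+=0.00751
L1: Y=0.000-0.02695j on G[4,0]
C3: Y=0.000+0.02258j on G[2,1]
R4: Y=0.0008065+0.000j on G[2,3]
L2: Y=0.000-0.008218j on G[0,4]
R5: Y=0.02273+0.000j on G[1,3]
R6: Y=0.002203+0.000j on G[4,1]
R7: Y=0.01328+0.000j on G[1,4]
C4: Y=0.000+0.1055j on G[1,0]
R8: Y=0.02915+0.000j on G[2,4]
I2: z[2]−=1.3, z[3]+=1.3
solve → V1=2.558-7.405j, V2=-9.791+1.002j, V3=27.86-28.13j, V4=4.896-5.494j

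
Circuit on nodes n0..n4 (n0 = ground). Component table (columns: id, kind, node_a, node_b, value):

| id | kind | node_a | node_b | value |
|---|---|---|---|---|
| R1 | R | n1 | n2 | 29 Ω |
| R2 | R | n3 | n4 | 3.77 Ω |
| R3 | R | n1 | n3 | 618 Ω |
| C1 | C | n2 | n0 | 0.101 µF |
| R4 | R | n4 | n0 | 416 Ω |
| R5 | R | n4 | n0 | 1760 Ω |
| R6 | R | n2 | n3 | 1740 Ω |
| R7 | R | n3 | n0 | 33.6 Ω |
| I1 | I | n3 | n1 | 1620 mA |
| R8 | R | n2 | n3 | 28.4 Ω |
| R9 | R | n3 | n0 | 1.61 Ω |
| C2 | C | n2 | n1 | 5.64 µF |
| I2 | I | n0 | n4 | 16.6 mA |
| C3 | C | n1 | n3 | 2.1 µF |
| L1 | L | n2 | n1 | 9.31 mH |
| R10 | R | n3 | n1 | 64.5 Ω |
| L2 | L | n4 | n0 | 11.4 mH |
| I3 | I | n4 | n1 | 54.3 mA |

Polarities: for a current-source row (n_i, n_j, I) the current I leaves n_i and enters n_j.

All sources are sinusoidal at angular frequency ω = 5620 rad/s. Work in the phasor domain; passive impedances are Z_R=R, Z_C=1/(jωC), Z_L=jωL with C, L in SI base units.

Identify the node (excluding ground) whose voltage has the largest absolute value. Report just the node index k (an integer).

1

MNA unknowns: 4 node voltages V₁..V_4
R1: Y=0.03448+0.000j on G[1,2]
R2: Y=0.2653+0.000j on G[3,4]
R3: Y=0.001618+0.000j on G[1,3]
C1: Y=0.000+0.0005676j on G[2,0]
R4: Y=0.002404+0.000j on G[4,0]
R5: Y=0.0005682+0.000j on G[4,0]
R6: Y=0.0005747+0.000j on G[2,3]
R7: Y=0.02976+0.000j on G[3,0]
I1: z[3]−=1.62, z[1]+=1.62
R8: Y=0.03521+0.000j on G[2,3]
R9: Y=0.6211+0.000j on G[3,0]
C2: Y=0.000+0.03170j on G[2,1]
I2: z[0]−=0.0166, z[4]+=0.0166
C3: Y=0.000+0.01180j on G[1,3]
L1: Y=0.000-0.01911j on G[2,1]
R10: Y=0.01550+0.000j on G[3,1]
L2: Y=0.000-0.01561j on G[4,0]
I3: z[4]−=0.0543, z[1]+=0.0543
solve → V1=40.19-17.26j, V2=21.82-5.367j, V3=0.02204-0.02171j, V4=-0.1171-0.02828j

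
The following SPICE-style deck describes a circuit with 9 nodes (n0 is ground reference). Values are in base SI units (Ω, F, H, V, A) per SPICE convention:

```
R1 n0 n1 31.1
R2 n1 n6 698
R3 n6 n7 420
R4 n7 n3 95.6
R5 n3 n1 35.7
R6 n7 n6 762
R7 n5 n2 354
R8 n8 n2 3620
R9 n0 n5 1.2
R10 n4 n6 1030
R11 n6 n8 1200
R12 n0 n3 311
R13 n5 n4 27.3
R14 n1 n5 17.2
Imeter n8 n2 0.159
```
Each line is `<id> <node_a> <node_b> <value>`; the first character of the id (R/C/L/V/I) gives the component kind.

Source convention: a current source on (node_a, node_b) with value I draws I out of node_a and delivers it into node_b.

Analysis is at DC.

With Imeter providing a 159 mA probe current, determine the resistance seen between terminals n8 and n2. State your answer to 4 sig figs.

R_eq = 1186. Ω

Element admittances at DC:
  Y(R1) = 0.03215 S between n0,n1
  Y(R2) = 0.001433 S between n1,n6
  Y(R3) = 0.002381 S between n6,n7
  Y(R4) = 0.01046 S between n7,n3
  Y(R5) = 0.02801 S between n3,n1
  Y(R6) = 0.001312 S between n7,n6
  Y(R7) = 0.002825 S between n5,n2
  Y(R8) = 0.0002762 S between n8,n2
  Y(R9) = 0.8333 S between n0,n5
  Y(R10) = 0.0009709 S between n4,n6
  Y(R11) = 0.0008333 S between n6,n8
  Y(R12) = 0.003215 S between n0,n3
  Y(R13) = 0.03663 S between n5,n4
  Y(R14) = 0.05814 S between n1,n5
  Imeter: injects 0.159 A into n2 (from n8)
Assemble and solve the 8×8 MNA system:
  V(n1)=-0.8322  V(n2)=37.88  V(n3)=-2.494  V(n4)=-0.5399  V(n5)=0.04173  V(n6)=-22.48  V(n7)=-7.710  V(n8)=-150.8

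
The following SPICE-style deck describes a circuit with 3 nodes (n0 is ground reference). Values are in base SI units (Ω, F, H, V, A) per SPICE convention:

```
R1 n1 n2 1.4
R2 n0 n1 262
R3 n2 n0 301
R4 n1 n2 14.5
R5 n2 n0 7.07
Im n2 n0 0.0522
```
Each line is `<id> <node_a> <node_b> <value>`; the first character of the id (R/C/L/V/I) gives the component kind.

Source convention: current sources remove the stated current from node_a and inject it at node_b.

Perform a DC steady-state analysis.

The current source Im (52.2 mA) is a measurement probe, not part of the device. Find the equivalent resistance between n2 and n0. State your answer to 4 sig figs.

Apply KCL at each of the 2 non-ground nodes and solve the resulting linear system.
Node n1: branches {R1, R2, R4} → V_1 = -0.3497
Node n2: branches {R1, R3, R4, R5, Im} → V_2 = -0.3514

R_eq = 6.731 Ω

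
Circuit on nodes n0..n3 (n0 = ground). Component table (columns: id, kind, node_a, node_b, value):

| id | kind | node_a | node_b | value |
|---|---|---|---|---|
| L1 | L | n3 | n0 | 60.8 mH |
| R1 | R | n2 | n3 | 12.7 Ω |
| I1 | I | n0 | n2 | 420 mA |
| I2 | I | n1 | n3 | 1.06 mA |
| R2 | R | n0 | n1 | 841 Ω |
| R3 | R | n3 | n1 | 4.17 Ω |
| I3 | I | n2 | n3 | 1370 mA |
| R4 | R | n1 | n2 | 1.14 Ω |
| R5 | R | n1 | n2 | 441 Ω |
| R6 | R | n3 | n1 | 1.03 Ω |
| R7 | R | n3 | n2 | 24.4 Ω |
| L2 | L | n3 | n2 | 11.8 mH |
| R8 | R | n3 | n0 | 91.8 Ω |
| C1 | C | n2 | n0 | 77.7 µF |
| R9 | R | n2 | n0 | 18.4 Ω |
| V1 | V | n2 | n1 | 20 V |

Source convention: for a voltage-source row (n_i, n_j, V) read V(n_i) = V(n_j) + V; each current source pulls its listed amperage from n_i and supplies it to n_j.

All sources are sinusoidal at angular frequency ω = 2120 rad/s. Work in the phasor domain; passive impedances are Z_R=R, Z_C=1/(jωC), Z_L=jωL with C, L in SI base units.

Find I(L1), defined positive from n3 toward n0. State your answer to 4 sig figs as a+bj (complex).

-0.03320+0.1259j A

Element admittances at ω=2120 rad/s:
  Y(L1) = 0.000-0.007758j S between n3,n0
  Y(R1) = 0.07874+0.000j S between n2,n3
  I1: injects 0.42 A into n2 (from n0)
  I2: injects 0.00106 A into n3 (from n1)
  Y(R2) = 0.001189+0.000j S between n0,n1
  Y(R3) = 0.2398+0.000j S between n3,n1
  I3: injects 1.37 A into n3 (from n2)
  Y(R4) = 0.8772+0.000j S between n1,n2
  Y(R5) = 0.002268+0.000j S between n1,n2
  Y(R6) = 0.9709+0.000j S between n3,n1
  Y(R7) = 0.04098+0.000j S between n3,n2
  Y(L2) = 0.000-0.03997j S between n3,n2
  Y(R8) = 0.01089+0.000j S between n3,n0
  Y(C1) = 0.000+0.1647j S between n2,n0
  Y(R9) = 0.05435+0.000j S between n2,n0
  V1: constraint V(n2)−V(n1) = 20
Assemble and solve the 4×4 MNA system:
  V(n1)=-19.23-3.709j  V(n2)=0.7694-3.709j  V(n3)=-16.23-4.279j
  i(V1)=-21.25+0.6859j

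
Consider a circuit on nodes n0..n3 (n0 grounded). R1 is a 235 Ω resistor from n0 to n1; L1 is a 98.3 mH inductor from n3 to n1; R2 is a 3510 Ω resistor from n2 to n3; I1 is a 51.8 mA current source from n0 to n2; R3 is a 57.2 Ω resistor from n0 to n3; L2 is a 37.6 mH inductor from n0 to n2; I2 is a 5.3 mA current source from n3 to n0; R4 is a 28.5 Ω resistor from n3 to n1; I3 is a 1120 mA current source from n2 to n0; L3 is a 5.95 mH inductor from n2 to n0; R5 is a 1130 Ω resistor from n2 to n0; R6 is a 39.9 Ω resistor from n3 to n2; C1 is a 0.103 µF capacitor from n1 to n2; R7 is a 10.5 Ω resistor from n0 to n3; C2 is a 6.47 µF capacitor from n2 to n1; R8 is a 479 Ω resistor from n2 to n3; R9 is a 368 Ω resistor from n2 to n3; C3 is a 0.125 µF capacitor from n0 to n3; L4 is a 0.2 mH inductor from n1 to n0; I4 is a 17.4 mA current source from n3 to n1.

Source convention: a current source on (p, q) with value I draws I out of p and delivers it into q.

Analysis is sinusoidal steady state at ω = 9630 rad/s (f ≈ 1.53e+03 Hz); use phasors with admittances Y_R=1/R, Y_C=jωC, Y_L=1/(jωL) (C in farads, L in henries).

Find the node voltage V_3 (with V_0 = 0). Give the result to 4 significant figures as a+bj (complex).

-1.459+2.248j V

Apply KCL at each of the 3 non-ground nodes and solve the resulting linear system.
Node n1: branches {R1, L1, R4, C1, C2, L4, I4} → V_1 = 0.8335-2.362j
Node n2: branches {R2, I1, L2, I3, L3, R5, R6, C1, C2, R8, R9} → V_2 = -8.755+16.04j
Node n3: branches {L1, R2, R3, I2, R4, R6, R7, R8, R9, C3, I4} → V_3 = -1.459+2.248j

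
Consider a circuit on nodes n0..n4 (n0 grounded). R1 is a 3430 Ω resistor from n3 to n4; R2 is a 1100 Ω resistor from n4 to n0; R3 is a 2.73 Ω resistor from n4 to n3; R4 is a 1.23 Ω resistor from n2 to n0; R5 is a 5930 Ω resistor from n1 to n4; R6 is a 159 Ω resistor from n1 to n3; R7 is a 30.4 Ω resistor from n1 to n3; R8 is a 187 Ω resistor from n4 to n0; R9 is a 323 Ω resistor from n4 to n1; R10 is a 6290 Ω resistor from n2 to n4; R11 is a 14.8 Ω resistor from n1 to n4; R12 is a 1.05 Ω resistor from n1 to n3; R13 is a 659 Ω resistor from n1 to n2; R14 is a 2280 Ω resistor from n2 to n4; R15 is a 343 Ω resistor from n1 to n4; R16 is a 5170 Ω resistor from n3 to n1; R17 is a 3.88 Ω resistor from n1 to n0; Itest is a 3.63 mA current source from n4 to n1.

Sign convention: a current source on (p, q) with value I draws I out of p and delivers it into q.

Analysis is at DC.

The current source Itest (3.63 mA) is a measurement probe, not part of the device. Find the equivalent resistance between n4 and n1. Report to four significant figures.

R_eq = 2.873 Ω

MNA unknowns: 4 node voltages V₁..V_4
R1: Y=0.0002915 on G[3,4]
R2: Y=0.0009091 on G[4,0]
R3: Y=0.3663 on G[4,3]
R4: Y=0.8130 on G[2,0]
R5: Y=0.0001686 on G[1,4]
R6: Y=0.006289 on G[1,3]
R7: Y=0.03289 on G[1,3]
R8: Y=0.005348 on G[4,0]
R9: Y=0.003096 on G[4,1]
R10: Y=0.0001590 on G[2,4]
R11: Y=0.06757 on G[1,4]
R12: Y=0.9524 on G[1,3]
R13: Y=0.001517 on G[1,2]
R14: Y=0.0004386 on G[2,4]
R15: Y=0.002915 on G[1,4]
R16: Y=0.0001934 on G[3,1]
R17: Y=0.2577 on G[1,0]
Itest: z[4]−=0.00363, z[1]+=0.00363
solve → V1=0.0002686, V2=-6.949e-06, V3=-0.002546, V4=-0.01016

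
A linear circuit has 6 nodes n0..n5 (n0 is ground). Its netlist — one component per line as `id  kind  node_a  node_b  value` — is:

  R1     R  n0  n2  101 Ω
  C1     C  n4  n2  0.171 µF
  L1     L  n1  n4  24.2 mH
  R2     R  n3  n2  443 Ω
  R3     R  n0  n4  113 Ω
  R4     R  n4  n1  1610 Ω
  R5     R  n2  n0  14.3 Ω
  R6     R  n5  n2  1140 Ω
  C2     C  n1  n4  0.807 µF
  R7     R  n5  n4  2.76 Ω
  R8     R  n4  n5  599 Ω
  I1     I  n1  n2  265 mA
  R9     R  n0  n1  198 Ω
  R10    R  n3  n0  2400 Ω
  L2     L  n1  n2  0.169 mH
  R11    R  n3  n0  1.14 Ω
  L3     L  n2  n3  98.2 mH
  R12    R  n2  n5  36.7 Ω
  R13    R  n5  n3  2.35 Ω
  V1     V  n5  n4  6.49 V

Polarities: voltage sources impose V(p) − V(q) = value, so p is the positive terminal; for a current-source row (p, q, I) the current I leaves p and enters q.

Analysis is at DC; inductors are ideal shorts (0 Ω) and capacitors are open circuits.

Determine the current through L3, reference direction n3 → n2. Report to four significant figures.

2.762 A

MNA unknowns: 5 node voltages V₁..V_5 plus 4 source currents (L1, L2, L3, V1)
R1: Y=0.009901 on G[0,2]
C1: Y=0.000 on G[4,2]
L1: row V1−V4=0, i_L1 at 1,4
R2: Y=0.002257 on G[3,2]
R3: Y=0.008850 on G[0,4]
R4: Y=0.0006211 on G[4,1]
R5: Y=0.06993 on G[2,0]
R6: Y=0.0008772 on G[5,2]
C2: Y=0.000 on G[1,4]
R7: Y=0.3623 on G[5,4]
R8: Y=0.001669 on G[4,5]
I1: z[1]−=0.265, z[2]+=0.265
R9: Y=0.005051 on G[0,1]
R10: Y=0.0004167 on G[3,0]
L2: row V1−V2=0, i_L2 at 1,2
R11: Y=0.8772 on G[3,0]
L3: row V2−V3=0, i_L3 at 2,3
R12: Y=0.02725 on G[2,5]
R13: Y=0.4255 on G[5,3]
V1: row V5−V4=6.49, i_V1 at 5,4
solve → V1=0.000, V2=0.000, V3=0.000, V4=0.000, V5=6.490
aux → i_L1=2.944, i_L2=-3.209, i_L3=-2.762, i_V1=-5.307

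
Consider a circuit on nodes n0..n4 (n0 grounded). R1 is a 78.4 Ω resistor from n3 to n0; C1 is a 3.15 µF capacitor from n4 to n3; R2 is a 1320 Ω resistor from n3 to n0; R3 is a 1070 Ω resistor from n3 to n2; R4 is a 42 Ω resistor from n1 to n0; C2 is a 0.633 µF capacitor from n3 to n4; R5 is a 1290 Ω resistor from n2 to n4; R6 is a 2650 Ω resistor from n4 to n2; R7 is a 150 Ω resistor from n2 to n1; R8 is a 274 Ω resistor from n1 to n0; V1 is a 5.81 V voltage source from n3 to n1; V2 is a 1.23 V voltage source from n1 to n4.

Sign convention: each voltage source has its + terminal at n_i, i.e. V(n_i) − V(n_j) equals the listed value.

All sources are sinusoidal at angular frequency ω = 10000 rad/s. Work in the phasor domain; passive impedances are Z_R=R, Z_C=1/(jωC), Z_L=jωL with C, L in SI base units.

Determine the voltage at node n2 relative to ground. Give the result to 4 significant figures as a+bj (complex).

-1.458+0.000j V

Element admittances at ω=10000 rad/s:
  Y(R1) = 0.01276+0.000j S between n3,n0
  Y(C1) = 0.000+0.03150j S between n4,n3
  Y(R2) = 0.0007576+0.000j S between n3,n0
  Y(R3) = 0.0009346+0.000j S between n3,n2
  Y(R4) = 0.02381+0.000j S between n1,n0
  Y(C2) = 0.000+0.006330j S between n3,n4
  Y(R5) = 0.0007752+0.000j S between n2,n4
  Y(R6) = 0.0003774+0.000j S between n4,n2
  Y(R7) = 0.006667+0.000j S between n2,n1
  Y(R8) = 0.003650+0.000j S between n1,n0
  V1: constraint V(n3)−V(n1) = 5.81
  V2: constraint V(n1)−V(n4) = 1.23
Assemble and solve the 6×6 MNA system:
  V(n1)=-1.916+0.000j  V(n2)=-1.458+0.000j  V(n3)=3.894+0.000j  V(n4)=-3.146+0.000j
  i(V1)=-0.05762-0.2663j  i(V2)=-0.001946-0.2663j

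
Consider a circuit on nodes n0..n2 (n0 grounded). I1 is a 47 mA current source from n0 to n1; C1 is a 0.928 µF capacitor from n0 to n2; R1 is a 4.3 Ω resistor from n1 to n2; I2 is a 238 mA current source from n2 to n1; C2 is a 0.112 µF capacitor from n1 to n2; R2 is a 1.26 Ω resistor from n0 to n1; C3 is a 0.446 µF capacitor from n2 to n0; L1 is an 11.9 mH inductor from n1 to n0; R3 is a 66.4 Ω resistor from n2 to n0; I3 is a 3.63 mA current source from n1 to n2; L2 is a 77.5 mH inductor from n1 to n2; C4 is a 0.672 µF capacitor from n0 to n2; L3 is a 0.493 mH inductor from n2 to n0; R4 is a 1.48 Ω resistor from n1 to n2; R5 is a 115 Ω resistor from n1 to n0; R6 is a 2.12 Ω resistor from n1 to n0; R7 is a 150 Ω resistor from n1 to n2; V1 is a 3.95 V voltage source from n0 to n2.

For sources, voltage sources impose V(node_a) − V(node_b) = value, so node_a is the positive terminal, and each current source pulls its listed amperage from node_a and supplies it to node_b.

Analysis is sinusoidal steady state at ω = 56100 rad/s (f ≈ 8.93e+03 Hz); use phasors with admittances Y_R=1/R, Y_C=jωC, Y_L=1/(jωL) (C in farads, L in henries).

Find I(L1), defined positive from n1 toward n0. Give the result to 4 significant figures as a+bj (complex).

-1.162e-05+0.002280j A

Element admittances at ω=56100 rad/s:
  I1: injects 0.047 A into n1 (from n0)
  Y(C1) = 0.000+0.05206j S between n0,n2
  Y(R1) = 0.2326+0.000j S between n1,n2
  I2: injects 0.238 A into n1 (from n2)
  Y(C2) = 0.000+0.006283j S between n1,n2
  Y(R2) = 0.7937+0.000j S between n0,n1
  Y(C3) = 0.000+0.02502j S between n2,n0
  Y(L1) = 0.000-0.001498j S between n1,n0
  Y(R3) = 0.01506+0.000j S between n2,n0
  I3: injects 0.00363 A into n2 (from n1)
  Y(L2) = 0.000-0.0002300j S between n1,n2
  Y(C4) = 0.000+0.03770j S between n0,n2
  Y(L3) = 0.000-0.03616j S between n2,n0
  Y(R4) = 0.6757+0.000j S between n1,n2
  Y(R5) = 0.008696+0.000j S between n1,n0
  Y(R6) = 0.4717+0.000j S between n1,n0
  Y(R7) = 0.006667+0.000j S between n1,n2
  V1: constraint V(n0)−V(n2) = 3.95
Assemble and solve the 3×3 MNA system:
  V(n1)=-1.522-0.007755j  V(n2)=-3.950+0.000j
  i(V1)=-2.046-0.3182j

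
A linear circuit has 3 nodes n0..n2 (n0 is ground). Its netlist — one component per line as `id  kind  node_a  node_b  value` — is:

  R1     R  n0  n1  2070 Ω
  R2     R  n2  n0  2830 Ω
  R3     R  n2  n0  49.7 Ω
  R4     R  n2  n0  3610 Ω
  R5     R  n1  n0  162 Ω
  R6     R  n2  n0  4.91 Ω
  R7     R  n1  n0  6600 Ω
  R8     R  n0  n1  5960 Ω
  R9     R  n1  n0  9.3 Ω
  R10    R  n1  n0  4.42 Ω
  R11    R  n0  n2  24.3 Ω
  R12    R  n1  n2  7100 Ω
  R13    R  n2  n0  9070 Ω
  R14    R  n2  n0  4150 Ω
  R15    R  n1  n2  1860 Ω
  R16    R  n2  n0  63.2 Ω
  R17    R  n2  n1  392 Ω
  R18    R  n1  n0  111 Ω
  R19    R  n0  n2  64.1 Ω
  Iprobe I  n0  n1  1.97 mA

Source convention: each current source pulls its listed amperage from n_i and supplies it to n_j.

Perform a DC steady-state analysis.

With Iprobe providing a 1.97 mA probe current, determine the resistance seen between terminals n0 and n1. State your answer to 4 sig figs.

Apply KCL at each of the 2 non-ground nodes and solve the resulting linear system.
Node n1: branches {R1, R5, R7, R8, R9, R10, R12, R15, R17, R18, Iprobe} → V_1 = 0.005582
Node n2: branches {R2, R3, R4, R6, R11, R12, R13, R14, R15, R16, R17, R19} → V_2 = 5.997e-05

R_eq = 2.833 Ω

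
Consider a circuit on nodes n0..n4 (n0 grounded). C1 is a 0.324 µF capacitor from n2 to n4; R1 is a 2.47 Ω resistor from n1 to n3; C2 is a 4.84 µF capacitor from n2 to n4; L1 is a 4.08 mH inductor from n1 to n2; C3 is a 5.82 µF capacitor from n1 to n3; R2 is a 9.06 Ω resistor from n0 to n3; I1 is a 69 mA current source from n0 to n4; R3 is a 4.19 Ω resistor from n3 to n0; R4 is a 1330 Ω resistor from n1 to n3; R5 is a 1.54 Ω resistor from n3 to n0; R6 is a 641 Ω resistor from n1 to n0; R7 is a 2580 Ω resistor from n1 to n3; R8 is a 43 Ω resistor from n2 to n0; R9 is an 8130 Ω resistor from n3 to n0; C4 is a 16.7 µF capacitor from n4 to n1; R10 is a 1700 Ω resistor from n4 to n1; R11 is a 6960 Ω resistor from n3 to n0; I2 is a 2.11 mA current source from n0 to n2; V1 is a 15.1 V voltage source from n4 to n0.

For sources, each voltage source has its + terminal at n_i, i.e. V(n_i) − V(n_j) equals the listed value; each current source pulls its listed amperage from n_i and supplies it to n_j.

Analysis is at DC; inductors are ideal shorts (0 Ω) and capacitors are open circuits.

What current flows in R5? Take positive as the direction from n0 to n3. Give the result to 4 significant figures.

Element admittances at DC:
  Y(C1) = 0.000 S between n2,n4
  Y(R1) = 0.4049 S between n1,n3
  Y(C2) = 0.000 S between n2,n4
  L1: short n1↔n2 (DC inductor)
  Y(C3) = 0.000 S between n1,n3
  Y(R2) = 0.1104 S between n0,n3
  I1: injects 0.069 A into n4 (from n0)
  Y(R3) = 0.2387 S between n3,n0
  Y(R4) = 0.0007519 S between n1,n3
  Y(R5) = 0.6494 S between n3,n0
  Y(R6) = 0.001560 S between n1,n0
  Y(R7) = 0.0003876 S between n1,n3
  Y(R8) = 0.02326 S between n2,n0
  Y(R9) = 0.0001230 S between n3,n0
  Y(C4) = 0.000 S between n4,n1
  Y(R10) = 0.0005882 S between n4,n1
  Y(R11) = 0.0001437 S between n3,n0
  I2: injects 0.00211 A into n2 (from n0)
  V1: constraint V(n4)−V(n0) = 15.1
Assemble and solve the 6×6 MNA system:
  V(n1)=0.03500  V(n2)=0.03500  V(n3)=0.01012  V(n4)=15.10
  i(L1)=-0.001296  i(V1)=0.06014

-0.006569 A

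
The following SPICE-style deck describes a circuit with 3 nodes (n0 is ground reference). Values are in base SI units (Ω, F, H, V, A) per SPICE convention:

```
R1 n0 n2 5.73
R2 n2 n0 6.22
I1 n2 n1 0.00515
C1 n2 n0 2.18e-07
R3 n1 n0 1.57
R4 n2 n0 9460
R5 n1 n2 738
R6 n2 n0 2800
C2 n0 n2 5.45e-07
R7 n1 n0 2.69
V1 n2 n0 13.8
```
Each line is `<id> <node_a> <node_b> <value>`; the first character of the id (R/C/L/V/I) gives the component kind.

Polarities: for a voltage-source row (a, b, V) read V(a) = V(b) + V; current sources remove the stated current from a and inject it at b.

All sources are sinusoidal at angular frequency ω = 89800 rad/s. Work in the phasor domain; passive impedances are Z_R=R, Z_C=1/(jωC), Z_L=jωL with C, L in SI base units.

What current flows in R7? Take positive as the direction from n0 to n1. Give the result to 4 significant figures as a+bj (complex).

Apply KCL at each of the 2 non-ground nodes and solve the resulting linear system.
Node n1: branches {I1, R3, R5, R7} → V_1 = 0.02361+0.000j
Node n2: branches {R1, R2, I1, C1, R4, R5, R6, C2, V1} → V_2 = 13.80+0.000j
Source currents: i(V1)=-4.657-0.9455j

-0.008778+0.000j A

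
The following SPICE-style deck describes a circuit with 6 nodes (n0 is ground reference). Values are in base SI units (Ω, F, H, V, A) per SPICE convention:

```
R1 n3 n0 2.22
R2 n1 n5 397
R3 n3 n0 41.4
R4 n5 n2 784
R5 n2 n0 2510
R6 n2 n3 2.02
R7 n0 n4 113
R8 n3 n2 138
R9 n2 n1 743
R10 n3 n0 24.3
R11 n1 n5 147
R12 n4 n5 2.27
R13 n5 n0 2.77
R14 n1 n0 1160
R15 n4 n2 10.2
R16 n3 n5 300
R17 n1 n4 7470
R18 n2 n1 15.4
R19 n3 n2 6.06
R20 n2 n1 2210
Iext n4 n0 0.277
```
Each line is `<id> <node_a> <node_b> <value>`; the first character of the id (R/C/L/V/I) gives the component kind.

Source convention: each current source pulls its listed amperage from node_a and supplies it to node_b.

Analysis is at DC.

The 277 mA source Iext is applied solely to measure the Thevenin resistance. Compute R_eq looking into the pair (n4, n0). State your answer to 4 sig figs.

Apply KCL at each of the 5 non-ground nodes and solve the resulting linear system.
Node n1: branches {R2, R9, R11, R14, R17, R18, R20} → V_1 = -0.2877
Node n2: branches {R4, R5, R6, R8, R9, R15, R18, R19, R20} → V_2 = -0.2556
Node n3: branches {R1, R3, R6, R8, R10, R16, R19} → V_3 = -0.1452
Node n4: branches {R7, R12, R15, R17, Iext} → V_4 = -0.9819
Node n5: branches {R2, R4, R11, R12, R13, R16} → V_5 = -0.5347

R_eq = 3.545 Ω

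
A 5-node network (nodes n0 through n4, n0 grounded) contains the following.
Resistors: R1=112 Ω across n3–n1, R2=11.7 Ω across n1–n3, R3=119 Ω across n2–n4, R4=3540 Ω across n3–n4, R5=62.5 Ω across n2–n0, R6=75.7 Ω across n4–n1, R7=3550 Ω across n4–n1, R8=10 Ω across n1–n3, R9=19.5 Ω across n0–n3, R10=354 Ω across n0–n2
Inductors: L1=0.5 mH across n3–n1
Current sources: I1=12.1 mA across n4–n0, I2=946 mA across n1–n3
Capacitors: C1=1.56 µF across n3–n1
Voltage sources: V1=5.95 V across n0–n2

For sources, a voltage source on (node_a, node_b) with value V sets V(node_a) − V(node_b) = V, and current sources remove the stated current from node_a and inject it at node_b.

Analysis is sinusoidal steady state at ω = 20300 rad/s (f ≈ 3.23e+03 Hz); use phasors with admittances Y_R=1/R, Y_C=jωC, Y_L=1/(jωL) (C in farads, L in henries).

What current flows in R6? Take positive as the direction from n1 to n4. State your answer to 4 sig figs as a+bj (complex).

MNA unknowns: 4 node voltages V₁..V_4 plus 1 source current (V1)
R1: Y=0.008929+0.000j on G[3,1]
R2: Y=0.08547+0.000j on G[1,3]
R3: Y=0.008403+0.000j on G[2,4]
R4: Y=0.0002825+0.000j on G[3,4]
L1: Y=0.000-0.09852j on G[3,1]
R5: Y=0.01600+0.000j on G[2,0]
R6: Y=0.01321+0.000j on G[4,1]
R7: Y=0.0002817+0.000j on G[4,1]
R8: Y=0.1000+0.000j on G[1,3]
I1: z[4]−=0.0121, z[0]+=0.0121
R9: Y=0.05128+0.000j on G[0,3]
C1: Y=0.000+0.03167j on G[3,1]
I2: z[1]−=0.946, z[3]+=0.946
R10: Y=0.002825+0.000j on G[0,2]
V1: row V0−V2=5.95, i_V1 at 0,2
solve → V1=-4.705-1.350j, V2=-5.950+0.000j, V3=-0.2825+0.1343j, V4=-5.666-0.8195j
aux → i_V1=-0.1144+0.006886j

0.01269-0.007006j A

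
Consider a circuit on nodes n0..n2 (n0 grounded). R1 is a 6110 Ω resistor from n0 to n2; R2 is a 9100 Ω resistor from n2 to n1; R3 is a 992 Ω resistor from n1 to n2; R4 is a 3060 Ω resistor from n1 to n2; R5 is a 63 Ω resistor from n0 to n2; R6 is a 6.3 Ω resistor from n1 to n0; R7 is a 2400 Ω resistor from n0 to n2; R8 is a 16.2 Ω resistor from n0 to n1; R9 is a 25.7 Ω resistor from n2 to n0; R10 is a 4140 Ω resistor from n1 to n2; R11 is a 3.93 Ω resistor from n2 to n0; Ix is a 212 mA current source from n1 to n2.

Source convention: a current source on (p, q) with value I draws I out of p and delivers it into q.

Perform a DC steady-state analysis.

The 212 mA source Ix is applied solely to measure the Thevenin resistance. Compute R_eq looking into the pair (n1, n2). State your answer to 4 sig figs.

R_eq = 7.663 Ω

Element admittances at DC:
  Y(R1) = 0.0001637 S between n0,n2
  Y(R2) = 0.0001099 S between n2,n1
  Y(R3) = 0.001008 S between n1,n2
  Y(R4) = 0.0003268 S between n1,n2
  Y(R5) = 0.01587 S between n0,n2
  Y(R6) = 0.1587 S between n1,n0
  Y(R7) = 0.0004167 S between n0,n2
  Y(R8) = 0.06173 S between n0,n1
  Y(R9) = 0.03891 S between n2,n0
  Y(R10) = 0.0002415 S between n1,n2
  Y(R11) = 0.2545 S between n2,n0
  Ix: injects 0.212 A into n2 (from n1)
Assemble and solve the 2×2 MNA system:
  V(n1)=-0.9492  V(n2)=0.6754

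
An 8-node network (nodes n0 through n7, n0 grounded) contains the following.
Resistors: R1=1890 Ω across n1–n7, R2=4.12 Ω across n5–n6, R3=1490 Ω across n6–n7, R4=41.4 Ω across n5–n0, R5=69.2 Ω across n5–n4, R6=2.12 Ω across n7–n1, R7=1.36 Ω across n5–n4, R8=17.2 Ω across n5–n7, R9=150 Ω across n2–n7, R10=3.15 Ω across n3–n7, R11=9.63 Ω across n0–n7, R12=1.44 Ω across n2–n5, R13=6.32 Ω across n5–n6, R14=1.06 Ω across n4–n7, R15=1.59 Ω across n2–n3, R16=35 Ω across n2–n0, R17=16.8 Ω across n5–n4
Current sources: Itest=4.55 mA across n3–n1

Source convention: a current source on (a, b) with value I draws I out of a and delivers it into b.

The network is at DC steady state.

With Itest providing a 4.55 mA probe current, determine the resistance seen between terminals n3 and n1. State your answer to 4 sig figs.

Apply KCL at each of the 7 non-ground nodes and solve the resulting linear system.
Node n1: branches {R1, R6, Itest} → V_1 = 0.01118
Node n2: branches {R9, R12, R15, R16} → V_2 = -0.004143
Node n3: branches {R10, R15, Itest} → V_3 = -0.007043
Node n4: branches {R5, R7, R14, R17} → V_4 = 2.731e-05
Node n5: branches {R2, R4, R5, R7, R8, R12, R13, R17} → V_5 = -0.001742
Node n6: branches {R2, R3, R13} → V_6 = -0.001737
Node n7: branches {R1, R3, R6, R8, R9, R10, R11, R14} → V_7 = 0.001545

R_eq = 4.005 Ω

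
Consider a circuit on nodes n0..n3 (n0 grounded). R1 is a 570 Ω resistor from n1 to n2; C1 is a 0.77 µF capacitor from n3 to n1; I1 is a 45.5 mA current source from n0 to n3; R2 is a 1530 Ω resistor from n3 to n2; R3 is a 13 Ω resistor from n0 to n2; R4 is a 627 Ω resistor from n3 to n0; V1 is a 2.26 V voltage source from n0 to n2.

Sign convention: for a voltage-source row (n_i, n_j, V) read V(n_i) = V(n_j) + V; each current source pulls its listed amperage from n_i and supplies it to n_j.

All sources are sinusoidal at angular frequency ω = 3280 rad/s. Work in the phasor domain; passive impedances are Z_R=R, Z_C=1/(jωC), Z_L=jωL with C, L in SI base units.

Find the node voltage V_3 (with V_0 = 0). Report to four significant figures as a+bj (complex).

Apply KCL at each of the 3 non-ground nodes and solve the resulting linear system.
Node n1: branches {R1, C1} → V_1 = 8.386+4.154j
Node n2: branches {R1, R2, R3, V1} → V_2 = -2.260+0.000j
Node n3: branches {C1, I1, R2, R4} → V_3 = 11.27-3.241j
Source currents: i(V1)=-0.2014-0.005169j

11.27-3.241j V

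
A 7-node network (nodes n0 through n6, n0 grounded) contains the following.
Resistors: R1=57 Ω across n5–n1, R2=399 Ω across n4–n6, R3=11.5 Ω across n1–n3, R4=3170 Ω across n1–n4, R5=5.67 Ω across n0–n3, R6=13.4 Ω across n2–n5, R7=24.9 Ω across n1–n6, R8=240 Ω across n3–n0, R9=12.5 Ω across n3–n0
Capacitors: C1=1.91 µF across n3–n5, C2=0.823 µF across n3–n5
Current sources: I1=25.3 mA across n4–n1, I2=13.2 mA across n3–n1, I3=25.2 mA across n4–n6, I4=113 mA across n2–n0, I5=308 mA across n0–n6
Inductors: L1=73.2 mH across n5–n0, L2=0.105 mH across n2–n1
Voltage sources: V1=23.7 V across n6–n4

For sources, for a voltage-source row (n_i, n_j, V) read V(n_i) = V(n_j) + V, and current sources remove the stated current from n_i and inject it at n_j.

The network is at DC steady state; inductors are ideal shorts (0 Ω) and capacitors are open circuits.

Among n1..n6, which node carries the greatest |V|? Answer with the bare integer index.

Element admittances at DC:
  Y(R1) = 0.01754 S between n5,n1
  Y(C1) = 0.000 S between n3,n5
  Y(R2) = 0.002506 S between n4,n6
  Y(R3) = 0.08696 S between n1,n3
  I1: injects 0.0253 A into n1 (from n4)
  Y(R4) = 0.0003155 S between n1,n4
  Y(R5) = 0.1764 S between n0,n3
  Y(R6) = 0.07463 S between n2,n5
  Y(R7) = 0.04016 S between n1,n6
  Y(C2) = 0.000 S between n3,n5
  I2: injects 0.0132 A into n1 (from n3)
  Y(R8) = 0.004167 S between n3,n0
  I3: injects 0.0252 A into n6 (from n4)
  I4: injects 0.113 A into n0 (from n2)
  L1: short n5↔n0 (DC inductor)
  I5: injects 0.308 A into n6 (from n0)
  L2: short n2↔n1 (DC inductor)
  Y(R9) = 0.08000 S between n3,n0
  V1: constraint V(n6)−V(n4) = 23.7
Assemble and solve the 9×9 MNA system:
  V(n1)=1.302  V(n2)=1.302  V(n3)=0.2878  V(n4)=-15.23  V(n5)=0.000  V(n6)=8.471
  i(L1)=0.1200  i(L2)=-0.2102  i(V1)=-0.01411

4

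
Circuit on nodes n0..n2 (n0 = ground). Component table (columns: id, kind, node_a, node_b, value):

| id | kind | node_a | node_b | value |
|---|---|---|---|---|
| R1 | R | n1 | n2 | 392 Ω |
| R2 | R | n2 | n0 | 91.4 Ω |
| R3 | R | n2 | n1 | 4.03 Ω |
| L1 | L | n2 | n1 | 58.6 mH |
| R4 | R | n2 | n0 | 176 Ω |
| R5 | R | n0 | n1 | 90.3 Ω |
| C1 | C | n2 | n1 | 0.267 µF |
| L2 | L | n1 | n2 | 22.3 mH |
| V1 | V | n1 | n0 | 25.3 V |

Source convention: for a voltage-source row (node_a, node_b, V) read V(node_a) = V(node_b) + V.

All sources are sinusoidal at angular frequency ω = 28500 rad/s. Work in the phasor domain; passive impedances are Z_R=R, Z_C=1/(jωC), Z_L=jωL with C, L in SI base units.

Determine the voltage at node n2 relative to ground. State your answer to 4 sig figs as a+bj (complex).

23.73+0.03199j V

MNA unknowns: 2 node voltages V₁..V_2 plus 1 source current (V1)
R1: Y=0.002551+0.000j on G[1,2]
R2: Y=0.01094+0.000j on G[2,0]
R3: Y=0.2481+0.000j on G[2,1]
L1: Y=0.000-0.0005988j on G[2,1]
R4: Y=0.005682+0.000j on G[2,0]
R5: Y=0.01107+0.000j on G[0,1]
C1: Y=0.000+0.007609j on G[2,1]
L2: Y=0.000-0.001573j on G[1,2]
V1: row V1−V0=25.3, i_V1 at 1,0
solve → V1=25.30+0.000j, V2=23.73+0.03199j
aux → i_V1=-0.6746-0.0005317j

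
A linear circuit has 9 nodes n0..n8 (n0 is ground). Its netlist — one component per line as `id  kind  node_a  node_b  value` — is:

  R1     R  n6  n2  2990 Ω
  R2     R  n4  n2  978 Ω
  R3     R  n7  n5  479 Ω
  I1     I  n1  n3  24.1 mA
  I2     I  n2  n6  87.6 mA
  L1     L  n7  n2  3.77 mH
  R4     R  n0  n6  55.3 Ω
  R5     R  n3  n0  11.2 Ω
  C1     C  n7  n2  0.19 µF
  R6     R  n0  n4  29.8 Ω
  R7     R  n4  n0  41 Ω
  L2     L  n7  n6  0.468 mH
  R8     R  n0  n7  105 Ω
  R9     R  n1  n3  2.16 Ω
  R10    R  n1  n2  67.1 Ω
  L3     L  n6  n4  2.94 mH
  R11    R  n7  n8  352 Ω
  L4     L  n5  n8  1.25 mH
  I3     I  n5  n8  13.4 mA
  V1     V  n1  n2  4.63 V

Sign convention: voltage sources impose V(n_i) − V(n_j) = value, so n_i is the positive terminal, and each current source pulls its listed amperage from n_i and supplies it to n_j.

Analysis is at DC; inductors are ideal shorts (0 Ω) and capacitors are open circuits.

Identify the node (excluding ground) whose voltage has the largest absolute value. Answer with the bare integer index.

MNA unknowns: 8 node voltages V₁..V_8 plus 5 source currents (L1, L2, L3, L4, V1)
R1: Y=0.0003344 on G[6,2]
R2: Y=0.001022 on G[4,2]
R3: Y=0.002088 on G[7,5]
I1: z[1]−=0.0241, z[3]+=0.0241
I2: z[2]−=0.0876, z[6]+=0.0876
L1: row V7−V2=0, i_L1 at 7,2
R4: Y=0.01808 on G[0,6]
R5: Y=0.08929 on G[3,0]
C1: Y=0.000 on G[7,2]
R6: Y=0.03356 on G[0,4]
R7: Y=0.02439 on G[4,0]
L2: row V7−V6=0, i_L2 at 7,6
R8: Y=0.009524 on G[0,7]
R9: Y=0.4630 on G[1,3]
R10: Y=0.01490 on G[1,2]
L3: row V6−V4=0, i_L3 at 6,4
R11: Y=0.002841 on G[7,8]
L4: row V5−V8=0, i_L4 at 5,8
I3: z[5]−=0.0134, z[8]+=0.0134
V1: row V1−V2=4.63, i_V1 at 1,2
solve → V1=2.445, V2=-2.185, V3=2.094, V4=-2.185, V5=-2.185, V6=-2.185, V7=-2.185, V8=-2.185
aux → i_L1=0.2745, i_L2=-0.2537, i_L3=-0.1266, i_L4=-0.01340, i_V1=-0.2559

1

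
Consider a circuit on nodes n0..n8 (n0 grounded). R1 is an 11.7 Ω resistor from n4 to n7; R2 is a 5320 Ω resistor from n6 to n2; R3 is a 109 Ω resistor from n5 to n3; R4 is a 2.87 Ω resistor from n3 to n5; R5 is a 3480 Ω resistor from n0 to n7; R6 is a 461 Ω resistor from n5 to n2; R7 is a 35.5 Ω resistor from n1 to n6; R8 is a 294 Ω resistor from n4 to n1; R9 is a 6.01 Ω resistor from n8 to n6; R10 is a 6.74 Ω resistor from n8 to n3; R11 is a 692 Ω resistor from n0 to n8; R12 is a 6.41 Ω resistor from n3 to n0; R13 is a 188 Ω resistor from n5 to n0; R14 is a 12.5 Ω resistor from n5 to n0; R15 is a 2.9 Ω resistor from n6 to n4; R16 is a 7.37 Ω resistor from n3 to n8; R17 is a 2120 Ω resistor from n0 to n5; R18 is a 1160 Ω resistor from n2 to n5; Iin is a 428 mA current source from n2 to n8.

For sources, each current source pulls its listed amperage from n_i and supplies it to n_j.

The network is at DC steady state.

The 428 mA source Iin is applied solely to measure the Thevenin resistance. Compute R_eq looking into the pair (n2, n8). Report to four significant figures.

Apply KCL at each of the 8 non-ground nodes and solve the resulting linear system.
Node n1: branches {R7, R8} → V_1 = 1.584
Node n2: branches {R2, R6, R18, Iin} → V_2 = -133.5
Node n3: branches {R3, R4, R10, R12, R16} → V_3 = 0.3327
Node n4: branches {R1, R8, R15} → V_4 = 1.583
Node n5: branches {R3, R4, R6, R13, R14, R17, R18} → V_5 = -0.6397
Node n6: branches {R2, R7, R9, R15} → V_6 = 1.584
Node n7: branches {R1, R5} → V_7 = 1.578
Node n8: branches {R9, R10, R11, R16, Iin} → V_8 = 1.740

R_eq = 315.9 Ω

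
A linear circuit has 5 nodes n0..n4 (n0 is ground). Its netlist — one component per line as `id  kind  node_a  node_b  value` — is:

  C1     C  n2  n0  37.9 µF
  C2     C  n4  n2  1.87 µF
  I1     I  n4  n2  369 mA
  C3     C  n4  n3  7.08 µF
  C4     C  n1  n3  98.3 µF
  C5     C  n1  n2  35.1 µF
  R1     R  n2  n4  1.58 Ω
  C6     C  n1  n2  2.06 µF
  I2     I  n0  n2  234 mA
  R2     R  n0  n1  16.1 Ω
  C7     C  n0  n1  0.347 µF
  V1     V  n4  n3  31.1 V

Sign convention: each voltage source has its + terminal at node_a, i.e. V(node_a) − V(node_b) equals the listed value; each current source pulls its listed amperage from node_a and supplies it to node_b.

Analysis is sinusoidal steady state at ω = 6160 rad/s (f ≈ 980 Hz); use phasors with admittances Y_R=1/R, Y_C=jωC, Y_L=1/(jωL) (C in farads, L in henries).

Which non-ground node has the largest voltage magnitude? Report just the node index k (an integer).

3

MNA unknowns: 4 node voltages V₁..V_4 plus 1 source current (V1)
C1: Y=0.000+0.2335j on G[2,0]
C2: Y=0.000+0.01152j on G[4,2]
I1: z[4]−=0.369, z[2]+=0.369
C3: Y=0.000+0.04361j on G[4,3]
C4: Y=0.000+0.6055j on G[1,3]
C5: Y=0.000+0.2162j on G[1,2]
R1: Y=0.6329+0.000j on G[2,4]
C6: Y=0.000+0.01269j on G[1,2]
I2: z[0]−=0.234, z[2]+=0.234
R2: Y=0.06211+0.000j on G[0,1]
C7: Y=0.000+0.002138j on G[0,1]
V1: row V4−V3=31.1, i_V1 at 4,3
solve → V1=-19.49-2.140j, V2=0.7479-6.169j, V3=-27.43+1.375j, V4=3.665+1.375j
aux → i_V1=-2.128-6.165j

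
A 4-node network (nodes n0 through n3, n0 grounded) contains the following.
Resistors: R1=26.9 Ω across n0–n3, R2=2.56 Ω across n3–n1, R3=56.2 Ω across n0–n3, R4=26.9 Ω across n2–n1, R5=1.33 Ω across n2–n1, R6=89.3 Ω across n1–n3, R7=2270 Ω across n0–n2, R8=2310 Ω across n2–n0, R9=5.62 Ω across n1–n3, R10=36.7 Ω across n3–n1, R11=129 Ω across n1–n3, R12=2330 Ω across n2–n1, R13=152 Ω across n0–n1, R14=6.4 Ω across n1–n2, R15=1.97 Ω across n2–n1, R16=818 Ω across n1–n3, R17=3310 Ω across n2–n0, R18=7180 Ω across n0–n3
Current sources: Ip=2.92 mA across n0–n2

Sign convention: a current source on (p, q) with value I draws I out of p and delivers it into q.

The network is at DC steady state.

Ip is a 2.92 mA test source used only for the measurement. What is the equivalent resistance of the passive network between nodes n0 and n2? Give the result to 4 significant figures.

Element admittances at DC:
  Y(R1) = 0.03717 S between n0,n3
  Y(R2) = 0.3906 S between n3,n1
  Y(R3) = 0.01779 S between n0,n3
  Y(R4) = 0.03717 S between n2,n1
  Y(R5) = 0.7519 S between n2,n1
  Y(R6) = 0.01120 S between n1,n3
  Y(R7) = 0.0004405 S between n0,n2
  Y(R8) = 0.0004329 S between n2,n0
  Y(R9) = 0.1779 S between n1,n3
  Y(R10) = 0.02725 S between n3,n1
  Y(R11) = 0.007752 S between n1,n3
  Y(R12) = 0.0004292 S between n2,n1
  Y(R13) = 0.006579 S between n0,n1
  Y(R14) = 0.1562 S between n1,n2
  Y(R15) = 0.5076 S between n2,n1
  Y(R16) = 0.001222 S between n1,n3
  Y(R17) = 0.0003021 S between n2,n0
  Y(R18) = 0.0001393 S between n0,n3
  Ip: injects 0.00292 A into n2 (from n0)
Assemble and solve the 3×3 MNA system:
  V(n1)=0.05001  V(n2)=0.05198  V(n3)=0.04591

R_eq = 17.80 Ω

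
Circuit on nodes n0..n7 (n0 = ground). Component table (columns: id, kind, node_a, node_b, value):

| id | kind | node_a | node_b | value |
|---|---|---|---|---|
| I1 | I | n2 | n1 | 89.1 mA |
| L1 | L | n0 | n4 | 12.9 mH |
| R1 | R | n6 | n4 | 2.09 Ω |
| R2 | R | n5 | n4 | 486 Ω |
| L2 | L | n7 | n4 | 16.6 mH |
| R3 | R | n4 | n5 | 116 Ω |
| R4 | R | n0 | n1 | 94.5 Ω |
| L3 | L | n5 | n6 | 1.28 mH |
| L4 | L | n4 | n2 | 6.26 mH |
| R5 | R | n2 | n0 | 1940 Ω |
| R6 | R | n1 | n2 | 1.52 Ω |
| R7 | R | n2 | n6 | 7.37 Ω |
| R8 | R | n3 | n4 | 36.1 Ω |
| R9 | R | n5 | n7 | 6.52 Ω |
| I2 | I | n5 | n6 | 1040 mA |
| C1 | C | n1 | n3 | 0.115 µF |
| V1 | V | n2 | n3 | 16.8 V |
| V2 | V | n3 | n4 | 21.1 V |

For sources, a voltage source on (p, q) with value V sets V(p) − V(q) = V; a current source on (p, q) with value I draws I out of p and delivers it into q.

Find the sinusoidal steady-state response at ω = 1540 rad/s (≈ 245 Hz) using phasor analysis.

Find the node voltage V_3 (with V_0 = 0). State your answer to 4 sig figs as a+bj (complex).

19.39-7.885j V

Apply KCL at each of the 7 non-ground nodes and solve the resulting linear system.
Node n1: branches {I1, R4, R6, C1} → V_1 = 35.75-7.765j
Node n2: branches {I1, L4, R5, R6, R7, V1} → V_2 = 36.19-7.885j
Node n3: branches {R8, C1, V1, V2} → V_3 = 19.39-7.885j
Node n4: branches {L1, R1, R2, L2, R3, L4, R8, V2} → V_4 = -1.713-7.885j
Node n5: branches {R2, R3, L3, R9, I2} → V_5 = 5.896-9.601j
Node n6: branches {R1, L3, R7, I2} → V_6 = 6.514-7.374j
Node n7: branches {L2, R9} → V_7 = 5.842-7.674j
Source currents: i(V1)=-4.423+4.084j, i(V2)=-5.008+4.087j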